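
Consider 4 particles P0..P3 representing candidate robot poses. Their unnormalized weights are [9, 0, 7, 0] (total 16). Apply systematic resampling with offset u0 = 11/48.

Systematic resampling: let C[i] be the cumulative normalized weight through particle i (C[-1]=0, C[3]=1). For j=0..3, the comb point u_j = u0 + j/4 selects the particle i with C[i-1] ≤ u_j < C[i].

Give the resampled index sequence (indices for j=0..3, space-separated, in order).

0 0 2 2

C = [9/16, 9/16, 1, 1]
j=0: u_0=11/48 ∈ [0, 9/16) → index 0
j=1: u_1=23/48 ∈ [0, 9/16) → index 0
j=2: u_2=35/48 ∈ [9/16, 1) → index 2
j=3: u_3=47/48 ∈ [9/16, 1) → index 2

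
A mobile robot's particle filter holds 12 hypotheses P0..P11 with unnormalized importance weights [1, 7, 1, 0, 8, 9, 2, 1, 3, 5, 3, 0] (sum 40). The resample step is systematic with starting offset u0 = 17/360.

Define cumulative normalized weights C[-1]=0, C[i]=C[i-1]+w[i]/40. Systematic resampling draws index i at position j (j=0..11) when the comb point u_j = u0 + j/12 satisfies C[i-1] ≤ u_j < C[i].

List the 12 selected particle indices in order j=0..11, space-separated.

C = [1/40, 1/5, 9/40, 9/40, 17/40, 13/20, 7/10, 29/40, 4/5, 37/40, 1, 1]
j=0: u_0=17/360 ∈ [1/40, 1/5) → index 1
j=1: u_1=47/360 ∈ [1/40, 1/5) → index 1
j=2: u_2=77/360 ∈ [1/5, 9/40) → index 2
j=3: u_3=107/360 ∈ [9/40, 17/40) → index 4
j=4: u_4=137/360 ∈ [9/40, 17/40) → index 4
j=5: u_5=167/360 ∈ [17/40, 13/20) → index 5
j=6: u_6=197/360 ∈ [17/40, 13/20) → index 5
j=7: u_7=227/360 ∈ [17/40, 13/20) → index 5
j=8: u_8=257/360 ∈ [7/10, 29/40) → index 7
j=9: u_9=287/360 ∈ [29/40, 4/5) → index 8
j=10: u_10=317/360 ∈ [4/5, 37/40) → index 9
j=11: u_11=347/360 ∈ [37/40, 1) → index 10

1 1 2 4 4 5 5 5 7 8 9 10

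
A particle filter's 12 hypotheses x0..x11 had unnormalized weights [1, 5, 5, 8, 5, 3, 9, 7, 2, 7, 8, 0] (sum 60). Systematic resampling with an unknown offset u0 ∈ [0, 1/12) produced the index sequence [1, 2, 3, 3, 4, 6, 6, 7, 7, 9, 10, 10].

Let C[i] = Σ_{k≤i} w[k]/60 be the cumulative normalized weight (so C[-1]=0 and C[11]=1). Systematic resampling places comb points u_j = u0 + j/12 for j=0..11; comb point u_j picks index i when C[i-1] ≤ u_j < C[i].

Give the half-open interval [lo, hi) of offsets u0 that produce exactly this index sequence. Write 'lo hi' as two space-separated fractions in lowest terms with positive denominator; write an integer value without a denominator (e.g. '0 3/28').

1/30 1/20

C = [1/60, 1/10, 11/60, 19/60, 2/5, 9/20, 3/5, 43/60, 3/4, 13/15, 1, 1]
j=0 picked index 1: u0 ∈ [1/60, 1/10)
j=1 picked index 2: u0 ∈ [1/60, 1/10)
j=2 picked index 3: u0 ∈ [1/60, 3/20)
j=3 picked index 3: u0 ∈ [-1/15, 1/15)
j=4 picked index 4: u0 ∈ [-1/60, 1/15)
j=5 picked index 6: u0 ∈ [1/30, 11/60)
j=6 picked index 6: u0 ∈ [-1/20, 1/10)
j=7 picked index 7: u0 ∈ [1/60, 2/15)
j=8 picked index 7: u0 ∈ [-1/15, 1/20)
j=9 picked index 9: u0 ∈ [0, 7/60)
j=10 picked index 10: u0 ∈ [1/30, 1/6)
j=11 picked index 10: u0 ∈ [-1/20, 1/12)
intersection: [1/30, 1/20)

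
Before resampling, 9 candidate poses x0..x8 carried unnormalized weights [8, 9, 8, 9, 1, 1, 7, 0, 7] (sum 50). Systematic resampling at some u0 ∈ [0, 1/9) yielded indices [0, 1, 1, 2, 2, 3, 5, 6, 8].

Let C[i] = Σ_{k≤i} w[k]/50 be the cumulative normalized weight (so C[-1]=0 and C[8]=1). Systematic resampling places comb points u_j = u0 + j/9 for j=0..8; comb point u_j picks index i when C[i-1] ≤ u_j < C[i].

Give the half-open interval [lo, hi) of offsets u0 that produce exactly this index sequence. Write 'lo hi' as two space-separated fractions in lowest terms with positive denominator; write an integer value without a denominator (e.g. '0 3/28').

C = [4/25, 17/50, 1/2, 17/25, 7/10, 18/25, 43/50, 43/50, 1]
j=0 picked index 0: u0 ∈ [0, 4/25)
j=1 picked index 1: u0 ∈ [11/225, 103/450)
j=2 picked index 1: u0 ∈ [-14/225, 53/450)
j=3 picked index 2: u0 ∈ [1/150, 1/6)
j=4 picked index 2: u0 ∈ [-47/450, 1/18)
j=5 picked index 3: u0 ∈ [-1/18, 28/225)
j=6 picked index 5: u0 ∈ [1/30, 4/75)
j=7 picked index 6: u0 ∈ [-13/225, 37/450)
j=8 picked index 8: u0 ∈ [-13/450, 1/9)
intersection: [11/225, 4/75)

11/225 4/75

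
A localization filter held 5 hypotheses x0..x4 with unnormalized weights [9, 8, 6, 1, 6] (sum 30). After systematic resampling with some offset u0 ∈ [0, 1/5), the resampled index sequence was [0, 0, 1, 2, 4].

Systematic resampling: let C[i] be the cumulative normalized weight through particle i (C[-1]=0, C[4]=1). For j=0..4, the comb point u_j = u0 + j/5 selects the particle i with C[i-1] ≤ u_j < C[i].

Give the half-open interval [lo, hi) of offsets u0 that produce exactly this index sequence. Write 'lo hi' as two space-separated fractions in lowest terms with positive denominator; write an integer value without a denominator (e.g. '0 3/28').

0 1/10

C = [3/10, 17/30, 23/30, 4/5, 1]
j=0 picked index 0: u0 ∈ [0, 3/10)
j=1 picked index 0: u0 ∈ [-1/5, 1/10)
j=2 picked index 1: u0 ∈ [-1/10, 1/6)
j=3 picked index 2: u0 ∈ [-1/30, 1/6)
j=4 picked index 4: u0 ∈ [0, 1/5)
intersection: [0, 1/10)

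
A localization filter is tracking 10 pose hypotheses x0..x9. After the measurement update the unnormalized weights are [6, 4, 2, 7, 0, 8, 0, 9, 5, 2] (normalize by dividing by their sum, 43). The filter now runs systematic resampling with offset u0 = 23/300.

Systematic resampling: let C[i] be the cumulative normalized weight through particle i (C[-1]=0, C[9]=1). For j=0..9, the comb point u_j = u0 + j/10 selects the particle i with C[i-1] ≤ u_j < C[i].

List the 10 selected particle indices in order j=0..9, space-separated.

C = [6/43, 10/43, 12/43, 19/43, 19/43, 27/43, 27/43, 36/43, 41/43, 1]
j=0: u_0=23/300 ∈ [0, 6/43) → index 0
j=1: u_1=53/300 ∈ [6/43, 10/43) → index 1
j=2: u_2=83/300 ∈ [10/43, 12/43) → index 2
j=3: u_3=113/300 ∈ [12/43, 19/43) → index 3
j=4: u_4=143/300 ∈ [19/43, 27/43) → index 5
j=5: u_5=173/300 ∈ [19/43, 27/43) → index 5
j=6: u_6=203/300 ∈ [27/43, 36/43) → index 7
j=7: u_7=233/300 ∈ [27/43, 36/43) → index 7
j=8: u_8=263/300 ∈ [36/43, 41/43) → index 8
j=9: u_9=293/300 ∈ [41/43, 1) → index 9

0 1 2 3 5 5 7 7 8 9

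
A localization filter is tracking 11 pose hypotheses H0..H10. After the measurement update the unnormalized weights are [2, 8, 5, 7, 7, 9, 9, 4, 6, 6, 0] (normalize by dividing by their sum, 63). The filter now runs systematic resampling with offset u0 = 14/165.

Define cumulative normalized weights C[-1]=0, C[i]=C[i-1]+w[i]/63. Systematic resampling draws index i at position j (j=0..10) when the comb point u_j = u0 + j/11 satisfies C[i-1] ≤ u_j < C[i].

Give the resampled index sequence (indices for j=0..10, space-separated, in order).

1 2 3 4 4 5 6 6 8 8 9

C = [2/63, 10/63, 5/21, 22/63, 29/63, 38/63, 47/63, 17/21, 19/21, 1, 1]
j=0: u_0=14/165 ∈ [2/63, 10/63) → index 1
j=1: u_1=29/165 ∈ [10/63, 5/21) → index 2
j=2: u_2=4/15 ∈ [5/21, 22/63) → index 3
j=3: u_3=59/165 ∈ [22/63, 29/63) → index 4
j=4: u_4=74/165 ∈ [22/63, 29/63) → index 4
j=5: u_5=89/165 ∈ [29/63, 38/63) → index 5
j=6: u_6=104/165 ∈ [38/63, 47/63) → index 6
j=7: u_7=119/165 ∈ [38/63, 47/63) → index 6
j=8: u_8=134/165 ∈ [17/21, 19/21) → index 8
j=9: u_9=149/165 ∈ [17/21, 19/21) → index 8
j=10: u_10=164/165 ∈ [19/21, 1) → index 9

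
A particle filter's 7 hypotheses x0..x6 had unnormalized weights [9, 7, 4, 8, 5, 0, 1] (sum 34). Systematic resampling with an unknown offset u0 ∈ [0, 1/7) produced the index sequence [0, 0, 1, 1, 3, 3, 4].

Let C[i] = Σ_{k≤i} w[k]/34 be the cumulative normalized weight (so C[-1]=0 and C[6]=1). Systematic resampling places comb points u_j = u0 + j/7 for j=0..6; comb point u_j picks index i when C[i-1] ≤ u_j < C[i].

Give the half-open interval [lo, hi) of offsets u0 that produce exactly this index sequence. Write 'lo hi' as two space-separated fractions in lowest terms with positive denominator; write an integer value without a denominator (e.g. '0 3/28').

C = [9/34, 8/17, 10/17, 14/17, 33/34, 33/34, 1]
j=0 picked index 0: u0 ∈ [0, 9/34)
j=1 picked index 0: u0 ∈ [-1/7, 29/238)
j=2 picked index 1: u0 ∈ [-5/238, 22/119)
j=3 picked index 1: u0 ∈ [-39/238, 5/119)
j=4 picked index 3: u0 ∈ [2/119, 30/119)
j=5 picked index 3: u0 ∈ [-15/119, 13/119)
j=6 picked index 4: u0 ∈ [-4/119, 27/238)
intersection: [2/119, 5/119)

2/119 5/119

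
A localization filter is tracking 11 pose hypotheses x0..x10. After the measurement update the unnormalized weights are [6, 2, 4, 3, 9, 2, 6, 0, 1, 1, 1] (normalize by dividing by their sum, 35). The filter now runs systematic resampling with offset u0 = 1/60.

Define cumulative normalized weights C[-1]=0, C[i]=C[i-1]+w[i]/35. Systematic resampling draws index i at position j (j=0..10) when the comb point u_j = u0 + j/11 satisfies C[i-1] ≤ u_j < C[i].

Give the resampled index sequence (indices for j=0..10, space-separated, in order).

C = [6/35, 8/35, 12/35, 3/7, 24/35, 26/35, 32/35, 32/35, 33/35, 34/35, 1]
j=0: u_0=1/60 ∈ [0, 6/35) → index 0
j=1: u_1=71/660 ∈ [0, 6/35) → index 0
j=2: u_2=131/660 ∈ [6/35, 8/35) → index 1
j=3: u_3=191/660 ∈ [8/35, 12/35) → index 2
j=4: u_4=251/660 ∈ [12/35, 3/7) → index 3
j=5: u_5=311/660 ∈ [3/7, 24/35) → index 4
j=6: u_6=371/660 ∈ [3/7, 24/35) → index 4
j=7: u_7=431/660 ∈ [3/7, 24/35) → index 4
j=8: u_8=491/660 ∈ [26/35, 32/35) → index 6
j=9: u_9=551/660 ∈ [26/35, 32/35) → index 6
j=10: u_10=611/660 ∈ [32/35, 33/35) → index 8

0 0 1 2 3 4 4 4 6 6 8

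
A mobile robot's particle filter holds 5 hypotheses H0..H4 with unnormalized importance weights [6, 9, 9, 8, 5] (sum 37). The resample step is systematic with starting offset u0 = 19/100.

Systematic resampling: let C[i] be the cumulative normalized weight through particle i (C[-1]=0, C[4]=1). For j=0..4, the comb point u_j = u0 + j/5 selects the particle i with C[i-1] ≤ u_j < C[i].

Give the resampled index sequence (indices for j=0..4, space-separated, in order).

C = [6/37, 15/37, 24/37, 32/37, 1]
j=0: u_0=19/100 ∈ [6/37, 15/37) → index 1
j=1: u_1=39/100 ∈ [6/37, 15/37) → index 1
j=2: u_2=59/100 ∈ [15/37, 24/37) → index 2
j=3: u_3=79/100 ∈ [24/37, 32/37) → index 3
j=4: u_4=99/100 ∈ [32/37, 1) → index 4

1 1 2 3 4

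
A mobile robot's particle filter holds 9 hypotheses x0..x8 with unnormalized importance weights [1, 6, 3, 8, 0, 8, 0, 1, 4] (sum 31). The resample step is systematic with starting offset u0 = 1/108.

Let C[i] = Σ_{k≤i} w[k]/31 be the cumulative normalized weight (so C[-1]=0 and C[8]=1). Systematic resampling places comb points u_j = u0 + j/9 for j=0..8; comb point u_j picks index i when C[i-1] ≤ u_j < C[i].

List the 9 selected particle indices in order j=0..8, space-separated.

C = [1/31, 7/31, 10/31, 18/31, 18/31, 26/31, 26/31, 27/31, 1]
j=0: u_0=1/108 ∈ [0, 1/31) → index 0
j=1: u_1=13/108 ∈ [1/31, 7/31) → index 1
j=2: u_2=25/108 ∈ [7/31, 10/31) → index 2
j=3: u_3=37/108 ∈ [10/31, 18/31) → index 3
j=4: u_4=49/108 ∈ [10/31, 18/31) → index 3
j=5: u_5=61/108 ∈ [10/31, 18/31) → index 3
j=6: u_6=73/108 ∈ [18/31, 26/31) → index 5
j=7: u_7=85/108 ∈ [18/31, 26/31) → index 5
j=8: u_8=97/108 ∈ [27/31, 1) → index 8

0 1 2 3 3 3 5 5 8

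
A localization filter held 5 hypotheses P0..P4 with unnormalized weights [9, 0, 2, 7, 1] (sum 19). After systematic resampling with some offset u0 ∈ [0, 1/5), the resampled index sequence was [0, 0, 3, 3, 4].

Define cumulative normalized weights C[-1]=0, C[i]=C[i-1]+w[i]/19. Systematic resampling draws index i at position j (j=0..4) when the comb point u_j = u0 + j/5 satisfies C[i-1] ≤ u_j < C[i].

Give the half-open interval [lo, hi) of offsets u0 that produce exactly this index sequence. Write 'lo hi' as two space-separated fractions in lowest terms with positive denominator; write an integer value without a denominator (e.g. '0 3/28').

17/95 1/5

C = [9/19, 9/19, 11/19, 18/19, 1]
j=0 picked index 0: u0 ∈ [0, 9/19)
j=1 picked index 0: u0 ∈ [-1/5, 26/95)
j=2 picked index 3: u0 ∈ [17/95, 52/95)
j=3 picked index 3: u0 ∈ [-2/95, 33/95)
j=4 picked index 4: u0 ∈ [14/95, 1/5)
intersection: [17/95, 1/5)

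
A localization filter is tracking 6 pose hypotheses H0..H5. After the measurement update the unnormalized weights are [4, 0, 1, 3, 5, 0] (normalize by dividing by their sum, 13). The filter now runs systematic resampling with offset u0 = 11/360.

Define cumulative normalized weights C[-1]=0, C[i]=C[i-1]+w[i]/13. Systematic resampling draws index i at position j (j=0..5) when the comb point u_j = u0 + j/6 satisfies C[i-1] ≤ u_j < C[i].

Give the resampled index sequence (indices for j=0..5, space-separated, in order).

0 0 2 3 4 4

C = [4/13, 4/13, 5/13, 8/13, 1, 1]
j=0: u_0=11/360 ∈ [0, 4/13) → index 0
j=1: u_1=71/360 ∈ [0, 4/13) → index 0
j=2: u_2=131/360 ∈ [4/13, 5/13) → index 2
j=3: u_3=191/360 ∈ [5/13, 8/13) → index 3
j=4: u_4=251/360 ∈ [8/13, 1) → index 4
j=5: u_5=311/360 ∈ [8/13, 1) → index 4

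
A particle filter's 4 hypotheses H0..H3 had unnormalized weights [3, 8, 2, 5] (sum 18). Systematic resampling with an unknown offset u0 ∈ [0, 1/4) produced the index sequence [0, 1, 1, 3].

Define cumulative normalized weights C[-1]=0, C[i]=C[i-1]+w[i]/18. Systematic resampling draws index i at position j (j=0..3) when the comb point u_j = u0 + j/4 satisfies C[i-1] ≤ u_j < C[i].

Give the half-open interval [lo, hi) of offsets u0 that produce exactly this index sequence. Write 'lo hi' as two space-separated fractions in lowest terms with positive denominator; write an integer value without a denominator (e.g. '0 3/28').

C = [1/6, 11/18, 13/18, 1]
j=0 picked index 0: u0 ∈ [0, 1/6)
j=1 picked index 1: u0 ∈ [-1/12, 13/36)
j=2 picked index 1: u0 ∈ [-1/3, 1/9)
j=3 picked index 3: u0 ∈ [-1/36, 1/4)
intersection: [0, 1/9)

0 1/9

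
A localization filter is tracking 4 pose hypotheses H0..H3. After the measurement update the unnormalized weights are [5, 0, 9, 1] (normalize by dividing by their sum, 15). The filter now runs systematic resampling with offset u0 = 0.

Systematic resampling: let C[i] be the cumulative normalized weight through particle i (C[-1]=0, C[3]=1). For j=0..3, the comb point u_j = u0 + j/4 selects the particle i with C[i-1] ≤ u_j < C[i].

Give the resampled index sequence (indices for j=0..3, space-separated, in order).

C = [1/3, 1/3, 14/15, 1]
j=0: u_0=0 ∈ [0, 1/3) → index 0
j=1: u_1=1/4 ∈ [0, 1/3) → index 0
j=2: u_2=1/2 ∈ [1/3, 14/15) → index 2
j=3: u_3=3/4 ∈ [1/3, 14/15) → index 2

0 0 2 2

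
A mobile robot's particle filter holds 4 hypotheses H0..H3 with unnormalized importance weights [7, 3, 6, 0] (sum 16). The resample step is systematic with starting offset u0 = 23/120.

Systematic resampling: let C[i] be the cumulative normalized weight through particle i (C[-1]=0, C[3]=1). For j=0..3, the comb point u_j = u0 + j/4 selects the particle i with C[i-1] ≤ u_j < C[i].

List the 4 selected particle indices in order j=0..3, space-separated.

0 1 2 2

C = [7/16, 5/8, 1, 1]
j=0: u_0=23/120 ∈ [0, 7/16) → index 0
j=1: u_1=53/120 ∈ [7/16, 5/8) → index 1
j=2: u_2=83/120 ∈ [5/8, 1) → index 2
j=3: u_3=113/120 ∈ [5/8, 1) → index 2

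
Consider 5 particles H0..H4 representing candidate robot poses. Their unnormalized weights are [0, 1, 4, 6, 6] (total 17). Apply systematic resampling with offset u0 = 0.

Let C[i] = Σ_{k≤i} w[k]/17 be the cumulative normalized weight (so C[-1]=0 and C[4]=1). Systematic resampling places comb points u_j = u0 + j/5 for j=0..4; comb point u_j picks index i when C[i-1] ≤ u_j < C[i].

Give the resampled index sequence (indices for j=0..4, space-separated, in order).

C = [0, 1/17, 5/17, 11/17, 1]
j=0: u_0=0 ∈ [0, 1/17) → index 1
j=1: u_1=1/5 ∈ [1/17, 5/17) → index 2
j=2: u_2=2/5 ∈ [5/17, 11/17) → index 3
j=3: u_3=3/5 ∈ [5/17, 11/17) → index 3
j=4: u_4=4/5 ∈ [11/17, 1) → index 4

1 2 3 3 4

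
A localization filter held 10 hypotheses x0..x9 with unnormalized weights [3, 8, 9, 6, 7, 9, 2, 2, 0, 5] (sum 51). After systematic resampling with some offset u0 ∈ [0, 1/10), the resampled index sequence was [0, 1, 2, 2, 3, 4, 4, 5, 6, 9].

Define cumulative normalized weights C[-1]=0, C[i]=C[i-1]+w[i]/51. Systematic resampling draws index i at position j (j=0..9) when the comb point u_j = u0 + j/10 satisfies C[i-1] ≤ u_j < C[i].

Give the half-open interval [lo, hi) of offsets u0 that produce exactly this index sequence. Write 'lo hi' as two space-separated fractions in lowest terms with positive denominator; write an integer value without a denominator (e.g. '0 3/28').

2/85 4/85

C = [1/17, 11/51, 20/51, 26/51, 11/17, 14/17, 44/51, 46/51, 46/51, 1]
j=0 picked index 0: u0 ∈ [0, 1/17)
j=1 picked index 1: u0 ∈ [-7/170, 59/510)
j=2 picked index 2: u0 ∈ [4/255, 49/255)
j=3 picked index 2: u0 ∈ [-43/510, 47/510)
j=4 picked index 3: u0 ∈ [-2/255, 28/255)
j=5 picked index 4: u0 ∈ [1/102, 5/34)
j=6 picked index 4: u0 ∈ [-23/255, 4/85)
j=7 picked index 5: u0 ∈ [-9/170, 21/170)
j=8 picked index 6: u0 ∈ [2/85, 16/255)
j=9 picked index 9: u0 ∈ [1/510, 1/10)
intersection: [2/85, 4/85)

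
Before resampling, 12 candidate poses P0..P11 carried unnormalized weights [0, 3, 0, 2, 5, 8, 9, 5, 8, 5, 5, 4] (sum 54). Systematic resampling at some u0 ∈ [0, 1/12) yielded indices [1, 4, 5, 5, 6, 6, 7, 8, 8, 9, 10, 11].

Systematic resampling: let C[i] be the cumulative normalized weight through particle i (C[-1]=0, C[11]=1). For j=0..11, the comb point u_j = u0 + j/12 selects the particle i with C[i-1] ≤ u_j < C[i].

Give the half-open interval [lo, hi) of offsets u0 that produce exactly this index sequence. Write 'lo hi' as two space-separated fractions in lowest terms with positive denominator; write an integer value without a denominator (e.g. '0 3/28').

1/54 1/18

C = [0, 1/18, 1/18, 5/54, 5/27, 1/3, 1/2, 16/27, 20/27, 5/6, 25/27, 1]
j=0 picked index 1: u0 ∈ [0, 1/18)
j=1 picked index 4: u0 ∈ [1/108, 11/108)
j=2 picked index 5: u0 ∈ [1/54, 1/6)
j=3 picked index 5: u0 ∈ [-7/108, 1/12)
j=4 picked index 6: u0 ∈ [0, 1/6)
j=5 picked index 6: u0 ∈ [-1/12, 1/12)
j=6 picked index 7: u0 ∈ [0, 5/54)
j=7 picked index 8: u0 ∈ [1/108, 17/108)
j=8 picked index 8: u0 ∈ [-2/27, 2/27)
j=9 picked index 9: u0 ∈ [-1/108, 1/12)
j=10 picked index 10: u0 ∈ [0, 5/54)
j=11 picked index 11: u0 ∈ [1/108, 1/12)
intersection: [1/54, 1/18)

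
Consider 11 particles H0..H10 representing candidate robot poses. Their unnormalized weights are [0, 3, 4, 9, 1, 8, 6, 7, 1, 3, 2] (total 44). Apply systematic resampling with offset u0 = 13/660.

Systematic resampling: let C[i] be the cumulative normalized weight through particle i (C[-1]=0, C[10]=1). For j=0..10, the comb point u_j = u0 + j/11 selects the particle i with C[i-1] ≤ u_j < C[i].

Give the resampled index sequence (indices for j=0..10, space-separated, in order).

C = [0, 3/44, 7/44, 4/11, 17/44, 25/44, 31/44, 19/22, 39/44, 21/22, 1]
j=0: u_0=13/660 ∈ [0, 3/44) → index 1
j=1: u_1=73/660 ∈ [3/44, 7/44) → index 2
j=2: u_2=133/660 ∈ [7/44, 4/11) → index 3
j=3: u_3=193/660 ∈ [7/44, 4/11) → index 3
j=4: u_4=23/60 ∈ [4/11, 17/44) → index 4
j=5: u_5=313/660 ∈ [17/44, 25/44) → index 5
j=6: u_6=373/660 ∈ [17/44, 25/44) → index 5
j=7: u_7=433/660 ∈ [25/44, 31/44) → index 6
j=8: u_8=493/660 ∈ [31/44, 19/22) → index 7
j=9: u_9=553/660 ∈ [31/44, 19/22) → index 7
j=10: u_10=613/660 ∈ [39/44, 21/22) → index 9

1 2 3 3 4 5 5 6 7 7 9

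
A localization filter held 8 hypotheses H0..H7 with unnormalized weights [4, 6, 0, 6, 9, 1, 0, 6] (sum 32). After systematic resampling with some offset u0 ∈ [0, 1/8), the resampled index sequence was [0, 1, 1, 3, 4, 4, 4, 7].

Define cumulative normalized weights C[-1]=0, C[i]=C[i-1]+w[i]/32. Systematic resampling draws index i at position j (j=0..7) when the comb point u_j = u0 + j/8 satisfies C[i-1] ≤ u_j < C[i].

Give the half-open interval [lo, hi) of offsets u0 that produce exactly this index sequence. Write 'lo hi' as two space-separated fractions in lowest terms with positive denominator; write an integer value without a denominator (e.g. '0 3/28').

C = [1/8, 5/16, 5/16, 1/2, 25/32, 13/16, 13/16, 1]
j=0 picked index 0: u0 ∈ [0, 1/8)
j=1 picked index 1: u0 ∈ [0, 3/16)
j=2 picked index 1: u0 ∈ [-1/8, 1/16)
j=3 picked index 3: u0 ∈ [-1/16, 1/8)
j=4 picked index 4: u0 ∈ [0, 9/32)
j=5 picked index 4: u0 ∈ [-1/8, 5/32)
j=6 picked index 4: u0 ∈ [-1/4, 1/32)
j=7 picked index 7: u0 ∈ [-1/16, 1/8)
intersection: [0, 1/32)

0 1/32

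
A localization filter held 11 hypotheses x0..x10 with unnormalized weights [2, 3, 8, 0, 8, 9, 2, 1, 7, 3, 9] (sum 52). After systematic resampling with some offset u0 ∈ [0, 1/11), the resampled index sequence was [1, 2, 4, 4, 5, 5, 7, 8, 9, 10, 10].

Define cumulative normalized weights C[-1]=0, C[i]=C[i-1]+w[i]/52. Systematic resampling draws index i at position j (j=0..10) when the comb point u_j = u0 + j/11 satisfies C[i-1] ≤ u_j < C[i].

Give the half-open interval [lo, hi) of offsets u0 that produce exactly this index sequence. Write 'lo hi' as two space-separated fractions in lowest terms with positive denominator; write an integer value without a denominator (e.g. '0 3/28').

C = [1/26, 5/52, 1/4, 1/4, 21/52, 15/26, 8/13, 33/52, 10/13, 43/52, 1]
j=0 picked index 1: u0 ∈ [1/26, 5/52)
j=1 picked index 2: u0 ∈ [3/572, 7/44)
j=2 picked index 4: u0 ∈ [3/44, 127/572)
j=3 picked index 4: u0 ∈ [-1/44, 75/572)
j=4 picked index 5: u0 ∈ [23/572, 61/286)
j=5 picked index 5: u0 ∈ [-29/572, 35/286)
j=6 picked index 7: u0 ∈ [10/143, 51/572)
j=7 picked index 8: u0 ∈ [-1/572, 19/143)
j=8 picked index 9: u0 ∈ [6/143, 57/572)
j=9 picked index 10: u0 ∈ [5/572, 2/11)
j=10 picked index 10: u0 ∈ [-47/572, 1/11)
intersection: [10/143, 51/572)

10/143 51/572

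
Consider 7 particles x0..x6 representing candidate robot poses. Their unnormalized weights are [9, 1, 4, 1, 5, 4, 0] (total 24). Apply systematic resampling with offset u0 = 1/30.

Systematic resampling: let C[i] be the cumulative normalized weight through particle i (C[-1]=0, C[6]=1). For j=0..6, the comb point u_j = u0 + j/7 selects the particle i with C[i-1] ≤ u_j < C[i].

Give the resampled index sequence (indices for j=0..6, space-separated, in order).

0 0 0 2 3 4 5

C = [3/8, 5/12, 7/12, 5/8, 5/6, 1, 1]
j=0: u_0=1/30 ∈ [0, 3/8) → index 0
j=1: u_1=37/210 ∈ [0, 3/8) → index 0
j=2: u_2=67/210 ∈ [0, 3/8) → index 0
j=3: u_3=97/210 ∈ [5/12, 7/12) → index 2
j=4: u_4=127/210 ∈ [7/12, 5/8) → index 3
j=5: u_5=157/210 ∈ [5/8, 5/6) → index 4
j=6: u_6=187/210 ∈ [5/6, 1) → index 5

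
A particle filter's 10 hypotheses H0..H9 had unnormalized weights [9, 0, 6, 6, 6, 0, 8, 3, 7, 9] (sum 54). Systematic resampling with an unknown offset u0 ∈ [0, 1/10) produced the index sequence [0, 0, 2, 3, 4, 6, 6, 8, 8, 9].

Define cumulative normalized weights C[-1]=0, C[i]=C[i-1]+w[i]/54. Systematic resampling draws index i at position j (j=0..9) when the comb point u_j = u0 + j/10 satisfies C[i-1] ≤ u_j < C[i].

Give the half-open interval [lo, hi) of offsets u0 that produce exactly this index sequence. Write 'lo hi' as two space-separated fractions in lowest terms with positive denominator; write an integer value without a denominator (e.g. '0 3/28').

C = [1/6, 1/6, 5/18, 7/18, 1/2, 1/2, 35/54, 19/27, 5/6, 1]
j=0 picked index 0: u0 ∈ [0, 1/6)
j=1 picked index 0: u0 ∈ [-1/10, 1/15)
j=2 picked index 2: u0 ∈ [-1/30, 7/90)
j=3 picked index 3: u0 ∈ [-1/45, 4/45)
j=4 picked index 4: u0 ∈ [-1/90, 1/10)
j=5 picked index 6: u0 ∈ [0, 4/27)
j=6 picked index 6: u0 ∈ [-1/10, 13/270)
j=7 picked index 8: u0 ∈ [1/270, 2/15)
j=8 picked index 8: u0 ∈ [-13/135, 1/30)
j=9 picked index 9: u0 ∈ [-1/15, 1/10)
intersection: [1/270, 1/30)

1/270 1/30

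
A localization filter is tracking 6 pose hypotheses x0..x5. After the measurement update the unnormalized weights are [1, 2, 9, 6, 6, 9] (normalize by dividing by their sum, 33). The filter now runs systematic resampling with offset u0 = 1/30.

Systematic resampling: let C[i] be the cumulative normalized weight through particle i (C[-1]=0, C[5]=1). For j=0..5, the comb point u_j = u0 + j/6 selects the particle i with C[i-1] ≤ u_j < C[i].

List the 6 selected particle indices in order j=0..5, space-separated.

C = [1/33, 1/11, 4/11, 6/11, 8/11, 1]
j=0: u_0=1/30 ∈ [1/33, 1/11) → index 1
j=1: u_1=1/5 ∈ [1/11, 4/11) → index 2
j=2: u_2=11/30 ∈ [4/11, 6/11) → index 3
j=3: u_3=8/15 ∈ [4/11, 6/11) → index 3
j=4: u_4=7/10 ∈ [6/11, 8/11) → index 4
j=5: u_5=13/15 ∈ [8/11, 1) → index 5

1 2 3 3 4 5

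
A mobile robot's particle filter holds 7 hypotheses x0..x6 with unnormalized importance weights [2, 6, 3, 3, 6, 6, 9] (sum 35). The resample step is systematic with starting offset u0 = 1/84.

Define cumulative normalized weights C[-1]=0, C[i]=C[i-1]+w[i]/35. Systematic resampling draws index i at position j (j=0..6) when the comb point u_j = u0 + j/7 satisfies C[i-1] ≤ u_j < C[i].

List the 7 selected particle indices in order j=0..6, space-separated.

0 1 2 4 5 5 6

C = [2/35, 8/35, 11/35, 2/5, 4/7, 26/35, 1]
j=0: u_0=1/84 ∈ [0, 2/35) → index 0
j=1: u_1=13/84 ∈ [2/35, 8/35) → index 1
j=2: u_2=25/84 ∈ [8/35, 11/35) → index 2
j=3: u_3=37/84 ∈ [2/5, 4/7) → index 4
j=4: u_4=7/12 ∈ [4/7, 26/35) → index 5
j=5: u_5=61/84 ∈ [4/7, 26/35) → index 5
j=6: u_6=73/84 ∈ [26/35, 1) → index 6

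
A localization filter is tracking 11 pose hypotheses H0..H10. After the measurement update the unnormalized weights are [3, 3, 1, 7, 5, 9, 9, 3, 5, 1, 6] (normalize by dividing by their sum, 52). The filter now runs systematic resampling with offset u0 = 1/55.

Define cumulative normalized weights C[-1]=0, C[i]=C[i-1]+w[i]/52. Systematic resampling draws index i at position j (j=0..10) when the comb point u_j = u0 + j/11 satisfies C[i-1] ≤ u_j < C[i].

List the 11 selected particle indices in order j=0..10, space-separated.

0 1 3 4 5 5 6 6 7 8 10

C = [3/52, 3/26, 7/52, 7/26, 19/52, 7/13, 37/52, 10/13, 45/52, 23/26, 1]
j=0: u_0=1/55 ∈ [0, 3/52) → index 0
j=1: u_1=6/55 ∈ [3/52, 3/26) → index 1
j=2: u_2=1/5 ∈ [7/52, 7/26) → index 3
j=3: u_3=16/55 ∈ [7/26, 19/52) → index 4
j=4: u_4=21/55 ∈ [19/52, 7/13) → index 5
j=5: u_5=26/55 ∈ [19/52, 7/13) → index 5
j=6: u_6=31/55 ∈ [7/13, 37/52) → index 6
j=7: u_7=36/55 ∈ [7/13, 37/52) → index 6
j=8: u_8=41/55 ∈ [37/52, 10/13) → index 7
j=9: u_9=46/55 ∈ [10/13, 45/52) → index 8
j=10: u_10=51/55 ∈ [23/26, 1) → index 10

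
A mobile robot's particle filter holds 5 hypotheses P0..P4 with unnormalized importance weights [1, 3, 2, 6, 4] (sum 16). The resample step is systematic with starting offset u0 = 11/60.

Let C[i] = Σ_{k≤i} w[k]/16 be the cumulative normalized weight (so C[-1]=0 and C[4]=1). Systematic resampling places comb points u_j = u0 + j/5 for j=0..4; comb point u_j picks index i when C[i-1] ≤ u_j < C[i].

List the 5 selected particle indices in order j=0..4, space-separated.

C = [1/16, 1/4, 3/8, 3/4, 1]
j=0: u_0=11/60 ∈ [1/16, 1/4) → index 1
j=1: u_1=23/60 ∈ [3/8, 3/4) → index 3
j=2: u_2=7/12 ∈ [3/8, 3/4) → index 3
j=3: u_3=47/60 ∈ [3/4, 1) → index 4
j=4: u_4=59/60 ∈ [3/4, 1) → index 4

1 3 3 4 4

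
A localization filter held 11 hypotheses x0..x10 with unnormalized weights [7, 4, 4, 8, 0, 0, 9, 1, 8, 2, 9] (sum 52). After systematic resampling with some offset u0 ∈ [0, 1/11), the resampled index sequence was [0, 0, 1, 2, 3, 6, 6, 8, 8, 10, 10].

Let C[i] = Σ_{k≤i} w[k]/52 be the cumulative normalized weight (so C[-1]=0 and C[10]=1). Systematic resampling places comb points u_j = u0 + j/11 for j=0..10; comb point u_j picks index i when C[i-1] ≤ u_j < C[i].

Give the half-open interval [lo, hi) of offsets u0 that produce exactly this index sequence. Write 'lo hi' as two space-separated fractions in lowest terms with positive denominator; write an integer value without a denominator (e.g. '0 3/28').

5/572 9/572

C = [7/52, 11/52, 15/52, 23/52, 23/52, 23/52, 8/13, 33/52, 41/52, 43/52, 1]
j=0 picked index 0: u0 ∈ [0, 7/52)
j=1 picked index 0: u0 ∈ [-1/11, 25/572)
j=2 picked index 1: u0 ∈ [-27/572, 17/572)
j=3 picked index 2: u0 ∈ [-35/572, 9/572)
j=4 picked index 3: u0 ∈ [-43/572, 45/572)
j=5 picked index 6: u0 ∈ [-7/572, 23/143)
j=6 picked index 6: u0 ∈ [-59/572, 10/143)
j=7 picked index 8: u0 ∈ [-1/572, 87/572)
j=8 picked index 8: u0 ∈ [-53/572, 35/572)
j=9 picked index 10: u0 ∈ [5/572, 2/11)
j=10 picked index 10: u0 ∈ [-47/572, 1/11)
intersection: [5/572, 9/572)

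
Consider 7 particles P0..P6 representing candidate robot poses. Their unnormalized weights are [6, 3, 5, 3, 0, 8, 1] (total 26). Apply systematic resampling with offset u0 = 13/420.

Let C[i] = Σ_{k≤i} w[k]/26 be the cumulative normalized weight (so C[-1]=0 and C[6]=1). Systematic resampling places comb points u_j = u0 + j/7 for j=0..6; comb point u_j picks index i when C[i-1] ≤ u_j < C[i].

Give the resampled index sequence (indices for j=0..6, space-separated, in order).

C = [3/13, 9/26, 7/13, 17/26, 17/26, 25/26, 1]
j=0: u_0=13/420 ∈ [0, 3/13) → index 0
j=1: u_1=73/420 ∈ [0, 3/13) → index 0
j=2: u_2=19/60 ∈ [3/13, 9/26) → index 1
j=3: u_3=193/420 ∈ [9/26, 7/13) → index 2
j=4: u_4=253/420 ∈ [7/13, 17/26) → index 3
j=5: u_5=313/420 ∈ [17/26, 25/26) → index 5
j=6: u_6=373/420 ∈ [17/26, 25/26) → index 5

0 0 1 2 3 5 5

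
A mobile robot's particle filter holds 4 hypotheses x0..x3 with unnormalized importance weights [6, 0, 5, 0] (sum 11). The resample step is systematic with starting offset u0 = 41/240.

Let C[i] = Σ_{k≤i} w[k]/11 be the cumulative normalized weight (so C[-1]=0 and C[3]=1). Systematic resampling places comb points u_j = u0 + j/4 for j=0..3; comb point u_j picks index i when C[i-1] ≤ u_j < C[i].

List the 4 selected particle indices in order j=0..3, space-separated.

C = [6/11, 6/11, 1, 1]
j=0: u_0=41/240 ∈ [0, 6/11) → index 0
j=1: u_1=101/240 ∈ [0, 6/11) → index 0
j=2: u_2=161/240 ∈ [6/11, 1) → index 2
j=3: u_3=221/240 ∈ [6/11, 1) → index 2

0 0 2 2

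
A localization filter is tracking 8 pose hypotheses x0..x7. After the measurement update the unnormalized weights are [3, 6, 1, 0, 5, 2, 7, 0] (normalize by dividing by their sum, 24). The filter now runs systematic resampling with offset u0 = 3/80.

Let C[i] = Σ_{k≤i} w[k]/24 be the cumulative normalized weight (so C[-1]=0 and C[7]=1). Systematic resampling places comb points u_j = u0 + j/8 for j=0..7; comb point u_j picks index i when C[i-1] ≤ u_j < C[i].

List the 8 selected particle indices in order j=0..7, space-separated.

C = [1/8, 3/8, 5/12, 5/12, 5/8, 17/24, 1, 1]
j=0: u_0=3/80 ∈ [0, 1/8) → index 0
j=1: u_1=13/80 ∈ [1/8, 3/8) → index 1
j=2: u_2=23/80 ∈ [1/8, 3/8) → index 1
j=3: u_3=33/80 ∈ [3/8, 5/12) → index 2
j=4: u_4=43/80 ∈ [5/12, 5/8) → index 4
j=5: u_5=53/80 ∈ [5/8, 17/24) → index 5
j=6: u_6=63/80 ∈ [17/24, 1) → index 6
j=7: u_7=73/80 ∈ [17/24, 1) → index 6

0 1 1 2 4 5 6 6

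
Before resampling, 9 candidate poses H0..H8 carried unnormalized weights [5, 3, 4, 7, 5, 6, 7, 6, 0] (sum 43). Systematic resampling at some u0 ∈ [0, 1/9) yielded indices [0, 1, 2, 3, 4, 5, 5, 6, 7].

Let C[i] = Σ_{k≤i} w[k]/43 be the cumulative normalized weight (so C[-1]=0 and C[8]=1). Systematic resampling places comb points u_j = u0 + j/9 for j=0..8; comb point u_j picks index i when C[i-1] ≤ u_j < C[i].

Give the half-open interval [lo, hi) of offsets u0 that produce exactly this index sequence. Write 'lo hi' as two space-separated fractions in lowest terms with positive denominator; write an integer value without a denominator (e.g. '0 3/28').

C = [5/43, 8/43, 12/43, 19/43, 24/43, 30/43, 37/43, 1, 1]
j=0 picked index 0: u0 ∈ [0, 5/43)
j=1 picked index 1: u0 ∈ [2/387, 29/387)
j=2 picked index 2: u0 ∈ [-14/387, 22/387)
j=3 picked index 3: u0 ∈ [-7/129, 14/129)
j=4 picked index 4: u0 ∈ [-1/387, 44/387)
j=5 picked index 5: u0 ∈ [1/387, 55/387)
j=6 picked index 5: u0 ∈ [-14/129, 4/129)
j=7 picked index 6: u0 ∈ [-31/387, 32/387)
j=8 picked index 7: u0 ∈ [-11/387, 1/9)
intersection: [2/387, 4/129)

2/387 4/129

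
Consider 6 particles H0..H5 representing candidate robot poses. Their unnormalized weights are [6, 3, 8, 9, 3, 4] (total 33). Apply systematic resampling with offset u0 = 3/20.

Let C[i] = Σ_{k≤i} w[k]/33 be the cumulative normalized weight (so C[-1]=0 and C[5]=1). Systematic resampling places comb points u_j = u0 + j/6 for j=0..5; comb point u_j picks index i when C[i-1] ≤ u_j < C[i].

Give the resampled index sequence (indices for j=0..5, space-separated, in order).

C = [2/11, 3/11, 17/33, 26/33, 29/33, 1]
j=0: u_0=3/20 ∈ [0, 2/11) → index 0
j=1: u_1=19/60 ∈ [3/11, 17/33) → index 2
j=2: u_2=29/60 ∈ [3/11, 17/33) → index 2
j=3: u_3=13/20 ∈ [17/33, 26/33) → index 3
j=4: u_4=49/60 ∈ [26/33, 29/33) → index 4
j=5: u_5=59/60 ∈ [29/33, 1) → index 5

0 2 2 3 4 5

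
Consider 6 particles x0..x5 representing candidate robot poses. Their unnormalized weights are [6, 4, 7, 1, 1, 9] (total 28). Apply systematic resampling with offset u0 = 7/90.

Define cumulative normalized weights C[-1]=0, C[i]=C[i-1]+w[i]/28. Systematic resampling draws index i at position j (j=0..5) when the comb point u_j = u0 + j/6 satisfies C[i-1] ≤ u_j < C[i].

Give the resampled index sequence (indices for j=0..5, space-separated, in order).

C = [3/14, 5/14, 17/28, 9/14, 19/28, 1]
j=0: u_0=7/90 ∈ [0, 3/14) → index 0
j=1: u_1=11/45 ∈ [3/14, 5/14) → index 1
j=2: u_2=37/90 ∈ [5/14, 17/28) → index 2
j=3: u_3=26/45 ∈ [5/14, 17/28) → index 2
j=4: u_4=67/90 ∈ [19/28, 1) → index 5
j=5: u_5=41/45 ∈ [19/28, 1) → index 5

0 1 2 2 5 5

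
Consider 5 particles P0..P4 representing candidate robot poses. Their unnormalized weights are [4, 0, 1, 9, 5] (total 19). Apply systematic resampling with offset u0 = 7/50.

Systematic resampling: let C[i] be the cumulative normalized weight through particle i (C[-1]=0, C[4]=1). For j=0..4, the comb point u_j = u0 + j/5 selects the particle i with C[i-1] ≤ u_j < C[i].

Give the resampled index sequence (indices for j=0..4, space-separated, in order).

0 3 3 4 4

C = [4/19, 4/19, 5/19, 14/19, 1]
j=0: u_0=7/50 ∈ [0, 4/19) → index 0
j=1: u_1=17/50 ∈ [5/19, 14/19) → index 3
j=2: u_2=27/50 ∈ [5/19, 14/19) → index 3
j=3: u_3=37/50 ∈ [14/19, 1) → index 4
j=4: u_4=47/50 ∈ [14/19, 1) → index 4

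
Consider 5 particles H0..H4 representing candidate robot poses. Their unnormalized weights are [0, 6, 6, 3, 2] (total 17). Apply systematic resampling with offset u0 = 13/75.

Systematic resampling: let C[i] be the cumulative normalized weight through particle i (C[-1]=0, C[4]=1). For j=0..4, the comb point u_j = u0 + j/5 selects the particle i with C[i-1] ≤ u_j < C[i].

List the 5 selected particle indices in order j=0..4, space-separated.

1 2 2 3 4

C = [0, 6/17, 12/17, 15/17, 1]
j=0: u_0=13/75 ∈ [0, 6/17) → index 1
j=1: u_1=28/75 ∈ [6/17, 12/17) → index 2
j=2: u_2=43/75 ∈ [6/17, 12/17) → index 2
j=3: u_3=58/75 ∈ [12/17, 15/17) → index 3
j=4: u_4=73/75 ∈ [15/17, 1) → index 4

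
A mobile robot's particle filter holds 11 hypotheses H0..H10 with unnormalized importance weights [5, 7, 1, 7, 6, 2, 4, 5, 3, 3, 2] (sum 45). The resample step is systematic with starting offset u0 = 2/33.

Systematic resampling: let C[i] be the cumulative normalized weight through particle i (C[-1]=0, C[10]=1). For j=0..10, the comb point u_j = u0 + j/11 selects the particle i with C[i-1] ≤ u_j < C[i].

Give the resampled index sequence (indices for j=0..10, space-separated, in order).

0 1 1 3 3 4 5 6 7 8 10

C = [1/9, 4/15, 13/45, 4/9, 26/45, 28/45, 32/45, 37/45, 8/9, 43/45, 1]
j=0: u_0=2/33 ∈ [0, 1/9) → index 0
j=1: u_1=5/33 ∈ [1/9, 4/15) → index 1
j=2: u_2=8/33 ∈ [1/9, 4/15) → index 1
j=3: u_3=1/3 ∈ [13/45, 4/9) → index 3
j=4: u_4=14/33 ∈ [13/45, 4/9) → index 3
j=5: u_5=17/33 ∈ [4/9, 26/45) → index 4
j=6: u_6=20/33 ∈ [26/45, 28/45) → index 5
j=7: u_7=23/33 ∈ [28/45, 32/45) → index 6
j=8: u_8=26/33 ∈ [32/45, 37/45) → index 7
j=9: u_9=29/33 ∈ [37/45, 8/9) → index 8
j=10: u_10=32/33 ∈ [43/45, 1) → index 10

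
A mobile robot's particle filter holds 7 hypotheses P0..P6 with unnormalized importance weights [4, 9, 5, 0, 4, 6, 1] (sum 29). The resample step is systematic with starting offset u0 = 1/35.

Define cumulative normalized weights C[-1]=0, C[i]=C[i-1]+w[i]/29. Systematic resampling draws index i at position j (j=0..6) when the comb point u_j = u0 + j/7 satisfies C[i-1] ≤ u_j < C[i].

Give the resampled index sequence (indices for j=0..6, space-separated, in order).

0 1 1 2 2 4 5

C = [4/29, 13/29, 18/29, 18/29, 22/29, 28/29, 1]
j=0: u_0=1/35 ∈ [0, 4/29) → index 0
j=1: u_1=6/35 ∈ [4/29, 13/29) → index 1
j=2: u_2=11/35 ∈ [4/29, 13/29) → index 1
j=3: u_3=16/35 ∈ [13/29, 18/29) → index 2
j=4: u_4=3/5 ∈ [13/29, 18/29) → index 2
j=5: u_5=26/35 ∈ [18/29, 22/29) → index 4
j=6: u_6=31/35 ∈ [22/29, 28/29) → index 5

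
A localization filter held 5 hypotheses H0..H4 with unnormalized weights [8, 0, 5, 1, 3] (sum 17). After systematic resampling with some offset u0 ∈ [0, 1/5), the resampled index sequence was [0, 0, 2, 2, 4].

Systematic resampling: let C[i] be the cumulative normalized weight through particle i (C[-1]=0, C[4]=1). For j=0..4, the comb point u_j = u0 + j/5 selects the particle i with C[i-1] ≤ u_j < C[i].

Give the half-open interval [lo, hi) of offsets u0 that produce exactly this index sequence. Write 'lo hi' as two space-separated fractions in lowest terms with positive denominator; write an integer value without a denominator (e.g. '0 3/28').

C = [8/17, 8/17, 13/17, 14/17, 1]
j=0 picked index 0: u0 ∈ [0, 8/17)
j=1 picked index 0: u0 ∈ [-1/5, 23/85)
j=2 picked index 2: u0 ∈ [6/85, 31/85)
j=3 picked index 2: u0 ∈ [-11/85, 14/85)
j=4 picked index 4: u0 ∈ [2/85, 1/5)
intersection: [6/85, 14/85)

6/85 14/85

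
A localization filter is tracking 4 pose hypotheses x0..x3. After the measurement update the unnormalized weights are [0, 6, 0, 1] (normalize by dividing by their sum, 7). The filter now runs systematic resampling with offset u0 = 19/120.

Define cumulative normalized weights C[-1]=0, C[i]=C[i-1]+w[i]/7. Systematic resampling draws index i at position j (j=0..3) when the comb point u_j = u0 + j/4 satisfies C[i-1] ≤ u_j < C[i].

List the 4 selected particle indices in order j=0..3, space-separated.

C = [0, 6/7, 6/7, 1]
j=0: u_0=19/120 ∈ [0, 6/7) → index 1
j=1: u_1=49/120 ∈ [0, 6/7) → index 1
j=2: u_2=79/120 ∈ [0, 6/7) → index 1
j=3: u_3=109/120 ∈ [6/7, 1) → index 3

1 1 1 3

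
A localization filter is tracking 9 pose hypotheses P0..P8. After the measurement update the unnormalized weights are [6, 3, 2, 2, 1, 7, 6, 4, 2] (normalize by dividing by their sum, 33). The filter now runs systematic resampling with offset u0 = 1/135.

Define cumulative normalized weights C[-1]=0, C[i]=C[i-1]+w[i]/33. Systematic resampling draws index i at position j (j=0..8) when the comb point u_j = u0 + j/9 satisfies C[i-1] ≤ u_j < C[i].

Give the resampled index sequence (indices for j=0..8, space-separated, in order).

C = [2/11, 3/11, 1/3, 13/33, 14/33, 7/11, 9/11, 31/33, 1]
j=0: u_0=1/135 ∈ [0, 2/11) → index 0
j=1: u_1=16/135 ∈ [0, 2/11) → index 0
j=2: u_2=31/135 ∈ [2/11, 3/11) → index 1
j=3: u_3=46/135 ∈ [1/3, 13/33) → index 3
j=4: u_4=61/135 ∈ [14/33, 7/11) → index 5
j=5: u_5=76/135 ∈ [14/33, 7/11) → index 5
j=6: u_6=91/135 ∈ [7/11, 9/11) → index 6
j=7: u_7=106/135 ∈ [7/11, 9/11) → index 6
j=8: u_8=121/135 ∈ [9/11, 31/33) → index 7

0 0 1 3 5 5 6 6 7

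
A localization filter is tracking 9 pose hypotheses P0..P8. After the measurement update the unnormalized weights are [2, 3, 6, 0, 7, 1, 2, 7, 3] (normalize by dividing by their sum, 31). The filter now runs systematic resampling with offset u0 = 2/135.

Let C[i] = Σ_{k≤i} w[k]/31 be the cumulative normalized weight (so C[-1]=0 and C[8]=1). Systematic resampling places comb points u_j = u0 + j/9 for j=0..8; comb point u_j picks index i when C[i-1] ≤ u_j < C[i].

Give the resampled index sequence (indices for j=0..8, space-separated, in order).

0 1 2 2 4 4 7 7 8

C = [2/31, 5/31, 11/31, 11/31, 18/31, 19/31, 21/31, 28/31, 1]
j=0: u_0=2/135 ∈ [0, 2/31) → index 0
j=1: u_1=17/135 ∈ [2/31, 5/31) → index 1
j=2: u_2=32/135 ∈ [5/31, 11/31) → index 2
j=3: u_3=47/135 ∈ [5/31, 11/31) → index 2
j=4: u_4=62/135 ∈ [11/31, 18/31) → index 4
j=5: u_5=77/135 ∈ [11/31, 18/31) → index 4
j=6: u_6=92/135 ∈ [21/31, 28/31) → index 7
j=7: u_7=107/135 ∈ [21/31, 28/31) → index 7
j=8: u_8=122/135 ∈ [28/31, 1) → index 8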